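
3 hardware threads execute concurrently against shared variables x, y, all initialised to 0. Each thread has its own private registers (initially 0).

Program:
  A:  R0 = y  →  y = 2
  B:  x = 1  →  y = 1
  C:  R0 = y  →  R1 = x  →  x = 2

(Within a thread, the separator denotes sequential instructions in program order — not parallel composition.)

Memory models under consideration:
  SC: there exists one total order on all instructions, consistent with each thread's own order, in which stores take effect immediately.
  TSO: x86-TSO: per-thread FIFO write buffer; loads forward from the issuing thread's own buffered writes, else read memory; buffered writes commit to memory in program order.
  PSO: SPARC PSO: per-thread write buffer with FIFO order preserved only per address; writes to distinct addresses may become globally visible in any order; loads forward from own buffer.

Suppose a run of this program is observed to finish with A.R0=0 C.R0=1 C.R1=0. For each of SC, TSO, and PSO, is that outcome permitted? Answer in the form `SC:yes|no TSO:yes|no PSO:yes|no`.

SC:no TSO:no PSO:yes

outcome vector order: (A.R0,C.R0,C.R1)
SC (9): (0,0,0), (0,0,1), (0,1,1), (0,2,0), (0,2,1), (1,0,0), (1,0,1), (1,1,1), (1,2,1)
TSO (9): (0,0,0), (0,0,1), (0,1,1), (0,2,0), (0,2,1), (1,0,0), (1,0,1), (1,1,1), (1,2,1)
PSO (12): (0,0,0), (0,0,1), (0,1,0), (0,1,1), (0,2,0), (0,2,1), (1,0,0), (1,0,1), (1,1,0), (1,1,1), (1,2,0), (1,2,1)
target (0,1,0) ∈ {PSO}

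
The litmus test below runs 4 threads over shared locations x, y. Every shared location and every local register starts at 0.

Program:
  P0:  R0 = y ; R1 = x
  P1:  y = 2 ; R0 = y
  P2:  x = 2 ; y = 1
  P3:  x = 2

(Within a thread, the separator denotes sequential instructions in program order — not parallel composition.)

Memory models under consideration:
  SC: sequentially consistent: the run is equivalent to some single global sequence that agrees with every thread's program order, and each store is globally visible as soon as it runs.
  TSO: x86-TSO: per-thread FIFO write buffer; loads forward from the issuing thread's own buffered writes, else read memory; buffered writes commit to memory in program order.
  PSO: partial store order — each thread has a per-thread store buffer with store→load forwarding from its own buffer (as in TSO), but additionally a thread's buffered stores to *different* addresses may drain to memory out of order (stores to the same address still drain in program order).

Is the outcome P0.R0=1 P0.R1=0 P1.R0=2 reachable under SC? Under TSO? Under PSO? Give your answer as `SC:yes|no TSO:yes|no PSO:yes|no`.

SC:no TSO:no PSO:yes

outcome vector order: (P0.R0,P0.R1,P1.R0)
under SC → 0/0/1 0/0/2 0/2/1 0/2/2 1/2/1 1/2/2 2/0/1 2/0/2 2/2/1 2/2/2
under TSO → 0/0/1 0/0/2 0/2/1 0/2/2 1/2/1 1/2/2 2/0/1 2/0/2 2/2/1 2/2/2
under PSO → 0/0/1 0/0/2 0/2/1 0/2/2 1/0/1 1/0/2 1/2/1 1/2/2 2/0/1 2/0/2 2/2/1 2/2/2
target 1/0/2 ∈ {PSO}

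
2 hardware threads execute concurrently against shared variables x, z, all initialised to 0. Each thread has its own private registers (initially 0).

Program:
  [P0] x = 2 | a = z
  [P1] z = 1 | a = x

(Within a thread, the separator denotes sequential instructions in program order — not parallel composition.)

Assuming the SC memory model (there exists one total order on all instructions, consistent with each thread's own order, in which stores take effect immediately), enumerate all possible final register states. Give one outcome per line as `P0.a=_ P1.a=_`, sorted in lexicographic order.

P0.a=0 P1.a=2
P0.a=1 P1.a=0
P0.a=1 P1.a=2

outcome vector order: (P0.a,P1.a)
|SC outcomes| = 3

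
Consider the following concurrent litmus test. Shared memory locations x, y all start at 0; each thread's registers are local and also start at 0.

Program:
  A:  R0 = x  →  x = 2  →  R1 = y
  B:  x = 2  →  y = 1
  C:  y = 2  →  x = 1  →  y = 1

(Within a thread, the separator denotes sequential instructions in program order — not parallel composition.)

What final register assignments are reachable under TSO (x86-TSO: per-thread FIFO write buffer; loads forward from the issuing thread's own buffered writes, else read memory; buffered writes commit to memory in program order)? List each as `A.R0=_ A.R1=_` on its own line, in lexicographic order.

A.R0=0 A.R1=0
A.R0=0 A.R1=1
A.R0=0 A.R1=2
A.R0=1 A.R1=1
A.R0=1 A.R1=2
A.R0=2 A.R1=0
A.R0=2 A.R1=1
A.R0=2 A.R1=2

outcome vector order: (A.R0,A.R1)
|TSO outcomes| = 8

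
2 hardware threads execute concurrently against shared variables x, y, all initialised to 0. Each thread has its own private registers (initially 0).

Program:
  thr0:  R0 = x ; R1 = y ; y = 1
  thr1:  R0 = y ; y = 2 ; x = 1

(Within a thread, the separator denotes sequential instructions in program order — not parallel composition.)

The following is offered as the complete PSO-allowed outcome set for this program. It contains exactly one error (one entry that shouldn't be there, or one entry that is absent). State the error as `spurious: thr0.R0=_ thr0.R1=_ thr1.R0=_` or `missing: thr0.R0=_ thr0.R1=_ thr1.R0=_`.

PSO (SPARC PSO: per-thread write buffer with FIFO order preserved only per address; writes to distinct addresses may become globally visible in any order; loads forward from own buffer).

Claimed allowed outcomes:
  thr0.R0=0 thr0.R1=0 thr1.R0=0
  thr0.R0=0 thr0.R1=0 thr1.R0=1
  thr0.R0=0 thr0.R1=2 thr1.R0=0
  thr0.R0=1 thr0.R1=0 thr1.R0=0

outcome vector order: (thr0.R0,thr0.R1,thr1.R0)
PSO: 5 outcomes — {(0,0,0), (0,0,1), (0,2,0), (1,0,0), (1,2,0)}
PSO∖claimed = {(1,2,0)}

missing: thr0.R0=1 thr0.R1=2 thr1.R0=0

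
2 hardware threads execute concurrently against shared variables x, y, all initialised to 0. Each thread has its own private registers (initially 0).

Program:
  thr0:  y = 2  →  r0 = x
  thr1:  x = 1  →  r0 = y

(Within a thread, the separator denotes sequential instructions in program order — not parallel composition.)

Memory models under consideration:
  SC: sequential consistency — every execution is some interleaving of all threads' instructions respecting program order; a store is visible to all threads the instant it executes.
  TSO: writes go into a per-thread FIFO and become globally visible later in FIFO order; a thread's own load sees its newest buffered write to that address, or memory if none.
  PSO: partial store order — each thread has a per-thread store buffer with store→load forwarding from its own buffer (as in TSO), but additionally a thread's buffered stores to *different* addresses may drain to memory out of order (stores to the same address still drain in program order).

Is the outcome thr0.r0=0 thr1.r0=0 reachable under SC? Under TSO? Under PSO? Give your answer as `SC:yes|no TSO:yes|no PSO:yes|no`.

outcome vector order: (thr0.r0,thr1.r0)
[SC] allowed = {02, 10, 12}
[TSO] allowed = {00, 02, 10, 12}
[PSO] allowed = {00, 02, 10, 12}
target 00 ∈ {TSO,PSO}

SC:no TSO:yes PSO:yes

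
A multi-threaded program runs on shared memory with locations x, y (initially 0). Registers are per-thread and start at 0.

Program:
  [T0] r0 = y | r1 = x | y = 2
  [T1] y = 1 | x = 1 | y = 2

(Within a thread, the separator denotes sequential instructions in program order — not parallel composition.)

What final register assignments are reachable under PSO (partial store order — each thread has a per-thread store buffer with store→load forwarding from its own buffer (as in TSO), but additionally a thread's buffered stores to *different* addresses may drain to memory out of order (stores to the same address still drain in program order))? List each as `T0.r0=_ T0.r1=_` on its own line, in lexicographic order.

T0.r0=0 T0.r1=0
T0.r0=0 T0.r1=1
T0.r0=1 T0.r1=0
T0.r0=1 T0.r1=1
T0.r0=2 T0.r1=0
T0.r0=2 T0.r1=1

outcome vector order: (T0.r0,T0.r1)
|PSO outcomes| = 6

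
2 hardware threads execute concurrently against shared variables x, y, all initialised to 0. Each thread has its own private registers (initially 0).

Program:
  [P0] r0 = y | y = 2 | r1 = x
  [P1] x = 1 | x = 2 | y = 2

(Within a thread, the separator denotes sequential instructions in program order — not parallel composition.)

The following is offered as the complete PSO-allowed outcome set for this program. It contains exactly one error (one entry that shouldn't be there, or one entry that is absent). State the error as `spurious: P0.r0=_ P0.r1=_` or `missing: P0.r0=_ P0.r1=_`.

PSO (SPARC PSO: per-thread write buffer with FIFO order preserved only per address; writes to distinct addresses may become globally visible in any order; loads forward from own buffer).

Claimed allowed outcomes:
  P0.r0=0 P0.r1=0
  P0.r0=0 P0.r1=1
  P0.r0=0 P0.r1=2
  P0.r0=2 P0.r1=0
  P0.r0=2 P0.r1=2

outcome vector order: (P0.r0,P0.r1)
[PSO] allowed = {00; 01; 02; 20; 21; 22}
PSO∖claimed = {21}

missing: P0.r0=2 P0.r1=1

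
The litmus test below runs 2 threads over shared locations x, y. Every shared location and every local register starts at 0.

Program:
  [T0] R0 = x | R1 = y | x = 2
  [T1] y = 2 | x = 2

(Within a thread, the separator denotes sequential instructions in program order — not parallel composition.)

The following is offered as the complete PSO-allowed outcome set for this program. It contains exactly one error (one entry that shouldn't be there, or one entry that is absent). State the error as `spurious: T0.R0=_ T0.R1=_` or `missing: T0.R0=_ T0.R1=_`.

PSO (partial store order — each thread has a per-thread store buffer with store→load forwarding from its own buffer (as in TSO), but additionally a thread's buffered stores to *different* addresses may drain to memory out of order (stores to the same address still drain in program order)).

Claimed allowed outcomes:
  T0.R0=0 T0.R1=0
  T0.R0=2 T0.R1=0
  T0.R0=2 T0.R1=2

outcome vector order: (T0.R0,T0.R1)
PSO (4): <0 0> <0 2> <2 0> <2 2>
PSO∖claimed = {<0 2>}

missing: T0.R0=0 T0.R1=2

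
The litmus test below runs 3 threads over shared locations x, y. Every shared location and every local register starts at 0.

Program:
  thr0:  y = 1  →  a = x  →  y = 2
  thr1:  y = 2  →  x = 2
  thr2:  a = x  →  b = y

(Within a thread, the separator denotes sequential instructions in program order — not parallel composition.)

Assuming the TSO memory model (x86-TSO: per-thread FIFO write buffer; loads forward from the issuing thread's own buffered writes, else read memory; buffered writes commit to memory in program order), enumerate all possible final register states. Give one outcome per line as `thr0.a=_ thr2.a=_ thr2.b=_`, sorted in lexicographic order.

thr0.a=0 thr2.a=0 thr2.b=0
thr0.a=0 thr2.a=0 thr2.b=1
thr0.a=0 thr2.a=0 thr2.b=2
thr0.a=0 thr2.a=2 thr2.b=1
thr0.a=0 thr2.a=2 thr2.b=2
thr0.a=2 thr2.a=0 thr2.b=0
thr0.a=2 thr2.a=0 thr2.b=1
thr0.a=2 thr2.a=0 thr2.b=2
thr0.a=2 thr2.a=2 thr2.b=1
thr0.a=2 thr2.a=2 thr2.b=2

outcome vector order: (thr0.a,thr2.a,thr2.b)
|TSO outcomes| = 10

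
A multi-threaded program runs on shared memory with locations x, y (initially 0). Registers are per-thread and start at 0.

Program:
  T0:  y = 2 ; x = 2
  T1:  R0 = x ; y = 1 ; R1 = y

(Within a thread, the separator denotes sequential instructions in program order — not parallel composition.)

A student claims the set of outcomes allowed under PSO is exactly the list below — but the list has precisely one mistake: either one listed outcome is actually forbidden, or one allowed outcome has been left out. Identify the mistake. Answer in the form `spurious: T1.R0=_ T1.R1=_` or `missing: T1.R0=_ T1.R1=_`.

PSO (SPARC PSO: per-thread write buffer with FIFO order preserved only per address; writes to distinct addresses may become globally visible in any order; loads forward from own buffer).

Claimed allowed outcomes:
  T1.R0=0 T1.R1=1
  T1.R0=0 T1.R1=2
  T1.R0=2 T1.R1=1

outcome vector order: (T1.R0,T1.R1)
PSO: 4 outcomes — {(0,1) (0,2) (2,1) (2,2)}
PSO∖claimed = {(2,2)}

missing: T1.R0=2 T1.R1=2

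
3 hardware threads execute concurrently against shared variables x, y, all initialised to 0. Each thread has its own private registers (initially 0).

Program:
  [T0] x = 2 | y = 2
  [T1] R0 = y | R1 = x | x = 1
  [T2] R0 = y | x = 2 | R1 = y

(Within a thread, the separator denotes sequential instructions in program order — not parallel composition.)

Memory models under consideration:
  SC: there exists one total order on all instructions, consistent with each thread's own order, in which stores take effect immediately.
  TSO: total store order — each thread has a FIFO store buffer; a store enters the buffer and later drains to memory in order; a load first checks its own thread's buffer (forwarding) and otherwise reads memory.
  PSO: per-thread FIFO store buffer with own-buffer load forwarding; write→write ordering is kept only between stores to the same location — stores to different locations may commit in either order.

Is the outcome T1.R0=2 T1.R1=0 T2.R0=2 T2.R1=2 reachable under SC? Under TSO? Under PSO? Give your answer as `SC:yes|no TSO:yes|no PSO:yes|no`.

SC:no TSO:no PSO:yes

outcome vector order: (T1.R0,T1.R1,T2.R0,T2.R1)
[SC] allowed = {0000 0002 0022 0200 0202 0222 2200 2202 2222}
[TSO] allowed = {0000 0002 0022 0200 0202 0222 2200 2202 2222}
[PSO] allowed = {0000 0002 0022 0200 0202 0222 2000 2002 2022 2200 2202 2222}
target 2022 ∈ {PSO}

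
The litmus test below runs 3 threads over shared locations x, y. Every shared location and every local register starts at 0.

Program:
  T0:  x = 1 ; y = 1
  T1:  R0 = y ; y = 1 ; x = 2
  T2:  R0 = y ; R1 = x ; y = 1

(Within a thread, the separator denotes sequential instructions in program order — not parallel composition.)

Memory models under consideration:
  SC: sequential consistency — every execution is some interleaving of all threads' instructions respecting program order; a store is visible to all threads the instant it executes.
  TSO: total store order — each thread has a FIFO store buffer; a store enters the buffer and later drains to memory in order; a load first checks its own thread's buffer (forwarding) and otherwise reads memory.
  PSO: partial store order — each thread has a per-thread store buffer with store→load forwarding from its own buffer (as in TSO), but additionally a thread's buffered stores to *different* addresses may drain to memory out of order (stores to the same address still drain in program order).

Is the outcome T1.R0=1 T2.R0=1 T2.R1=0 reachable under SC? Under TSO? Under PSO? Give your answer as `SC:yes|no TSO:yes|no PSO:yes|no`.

SC:no TSO:no PSO:yes

outcome vector order: (T1.R0,T2.R0,T2.R1)
[SC] allowed = {000; 001; 002; 010; 011; 012; 100; 101; 102; 111; 112}
[TSO] allowed = {000; 001; 002; 010; 011; 012; 100; 101; 102; 111; 112}
[PSO] allowed = {000; 001; 002; 010; 011; 012; 100; 101; 102; 110; 111; 112}
target 110 ∈ {PSO}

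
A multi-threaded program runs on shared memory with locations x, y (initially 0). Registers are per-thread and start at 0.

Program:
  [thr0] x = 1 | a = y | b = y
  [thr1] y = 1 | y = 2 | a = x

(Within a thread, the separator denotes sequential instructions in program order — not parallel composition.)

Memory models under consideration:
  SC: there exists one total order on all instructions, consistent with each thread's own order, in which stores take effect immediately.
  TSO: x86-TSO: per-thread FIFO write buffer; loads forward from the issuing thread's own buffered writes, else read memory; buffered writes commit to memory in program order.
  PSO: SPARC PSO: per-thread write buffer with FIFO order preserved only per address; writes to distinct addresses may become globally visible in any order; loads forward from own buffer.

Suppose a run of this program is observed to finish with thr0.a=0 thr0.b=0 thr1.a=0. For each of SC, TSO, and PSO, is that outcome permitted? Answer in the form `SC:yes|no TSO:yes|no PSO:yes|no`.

SC:no TSO:yes PSO:yes

outcome vector order: (thr0.a,thr0.b,thr1.a)
under SC → (0,0,1), (0,1,1), (0,2,1), (1,1,1), (1,2,1), (2,2,0), (2,2,1)
under TSO → (0,0,0), (0,0,1), (0,1,0), (0,1,1), (0,2,0), (0,2,1), (1,1,0), (1,1,1), (1,2,0), (1,2,1), (2,2,0), (2,2,1)
under PSO → (0,0,0), (0,0,1), (0,1,0), (0,1,1), (0,2,0), (0,2,1), (1,1,0), (1,1,1), (1,2,0), (1,2,1), (2,2,0), (2,2,1)
target (0,0,0) ∈ {TSO,PSO}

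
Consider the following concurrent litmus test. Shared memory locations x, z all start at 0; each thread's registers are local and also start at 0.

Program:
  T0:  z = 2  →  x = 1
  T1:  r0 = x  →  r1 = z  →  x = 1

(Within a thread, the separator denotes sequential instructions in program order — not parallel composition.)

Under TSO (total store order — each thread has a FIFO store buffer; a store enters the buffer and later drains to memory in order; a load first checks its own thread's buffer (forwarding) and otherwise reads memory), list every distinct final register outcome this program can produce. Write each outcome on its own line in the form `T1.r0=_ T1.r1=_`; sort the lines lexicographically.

T1.r0=0 T1.r1=0
T1.r0=0 T1.r1=2
T1.r0=1 T1.r1=2

outcome vector order: (T1.r0,T1.r1)
|TSO outcomes| = 3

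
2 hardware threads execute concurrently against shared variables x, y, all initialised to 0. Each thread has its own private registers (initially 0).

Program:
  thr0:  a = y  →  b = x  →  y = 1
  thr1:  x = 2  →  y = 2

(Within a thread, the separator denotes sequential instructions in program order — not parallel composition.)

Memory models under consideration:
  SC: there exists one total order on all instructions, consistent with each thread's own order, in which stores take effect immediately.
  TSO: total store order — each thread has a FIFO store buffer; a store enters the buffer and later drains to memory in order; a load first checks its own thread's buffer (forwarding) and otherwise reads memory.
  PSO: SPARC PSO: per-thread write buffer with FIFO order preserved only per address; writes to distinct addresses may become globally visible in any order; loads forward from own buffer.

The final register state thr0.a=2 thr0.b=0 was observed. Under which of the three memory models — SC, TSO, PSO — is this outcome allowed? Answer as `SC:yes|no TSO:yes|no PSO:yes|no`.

SC:no TSO:no PSO:yes

outcome vector order: (thr0.a,thr0.b)
[SC] allowed = {<0 0>; <0 2>; <2 2>}
[TSO] allowed = {<0 0>; <0 2>; <2 2>}
[PSO] allowed = {<0 0>; <0 2>; <2 0>; <2 2>}
target <2 0> ∈ {PSO}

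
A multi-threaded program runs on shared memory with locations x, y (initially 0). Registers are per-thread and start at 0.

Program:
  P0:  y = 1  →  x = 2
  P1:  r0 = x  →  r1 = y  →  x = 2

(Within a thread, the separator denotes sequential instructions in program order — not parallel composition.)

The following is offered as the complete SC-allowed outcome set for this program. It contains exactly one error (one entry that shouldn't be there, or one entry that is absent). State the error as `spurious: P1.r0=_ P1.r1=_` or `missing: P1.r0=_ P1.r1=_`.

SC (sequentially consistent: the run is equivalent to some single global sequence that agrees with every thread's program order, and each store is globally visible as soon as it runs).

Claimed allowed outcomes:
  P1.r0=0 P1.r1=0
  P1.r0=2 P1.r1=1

outcome vector order: (P1.r0,P1.r1)
SC: 3 outcomes — {0/0, 0/1, 2/1}
SC∖claimed = {0/1}

missing: P1.r0=0 P1.r1=1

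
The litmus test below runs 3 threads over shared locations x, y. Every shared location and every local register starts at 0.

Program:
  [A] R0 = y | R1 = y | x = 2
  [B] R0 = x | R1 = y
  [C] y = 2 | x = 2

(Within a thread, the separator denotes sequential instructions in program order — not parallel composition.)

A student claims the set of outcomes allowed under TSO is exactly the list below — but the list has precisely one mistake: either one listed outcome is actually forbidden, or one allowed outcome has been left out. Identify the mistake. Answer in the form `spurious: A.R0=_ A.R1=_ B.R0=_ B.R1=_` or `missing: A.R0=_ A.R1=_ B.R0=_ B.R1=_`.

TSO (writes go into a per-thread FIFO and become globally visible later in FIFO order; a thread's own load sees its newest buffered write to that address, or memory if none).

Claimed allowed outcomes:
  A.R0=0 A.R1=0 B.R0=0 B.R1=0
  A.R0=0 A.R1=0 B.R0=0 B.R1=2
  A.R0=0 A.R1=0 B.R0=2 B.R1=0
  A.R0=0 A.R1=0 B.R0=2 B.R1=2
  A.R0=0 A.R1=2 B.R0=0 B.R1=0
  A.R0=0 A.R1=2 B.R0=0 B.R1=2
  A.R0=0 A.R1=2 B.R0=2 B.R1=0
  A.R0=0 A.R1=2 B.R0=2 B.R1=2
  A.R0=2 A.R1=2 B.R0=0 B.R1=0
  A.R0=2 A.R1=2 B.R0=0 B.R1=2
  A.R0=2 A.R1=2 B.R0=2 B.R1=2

spurious: A.R0=0 A.R1=2 B.R0=2 B.R1=0

outcome vector order: (A.R0,A.R1,B.R0,B.R1)
[TSO] allowed = {0000; 0002; 0020; 0022; 0200; 0202; 0222; 2200; 2202; 2222}
claimed∖TSO = {0220}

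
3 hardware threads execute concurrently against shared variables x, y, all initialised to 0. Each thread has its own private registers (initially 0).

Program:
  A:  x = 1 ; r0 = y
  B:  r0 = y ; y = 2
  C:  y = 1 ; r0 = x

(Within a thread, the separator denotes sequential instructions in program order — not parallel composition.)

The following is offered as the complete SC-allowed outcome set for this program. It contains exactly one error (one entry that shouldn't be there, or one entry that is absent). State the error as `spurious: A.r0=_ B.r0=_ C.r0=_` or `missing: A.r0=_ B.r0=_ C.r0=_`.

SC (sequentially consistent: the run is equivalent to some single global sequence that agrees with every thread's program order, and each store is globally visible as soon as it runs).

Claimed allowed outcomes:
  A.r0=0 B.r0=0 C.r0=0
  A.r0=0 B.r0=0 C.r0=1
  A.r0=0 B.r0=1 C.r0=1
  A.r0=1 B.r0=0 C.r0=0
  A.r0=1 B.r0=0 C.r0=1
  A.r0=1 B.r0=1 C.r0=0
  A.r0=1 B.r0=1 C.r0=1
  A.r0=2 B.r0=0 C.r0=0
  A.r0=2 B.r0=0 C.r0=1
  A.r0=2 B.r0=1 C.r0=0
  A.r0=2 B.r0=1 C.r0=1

outcome vector order: (A.r0,B.r0,C.r0)
SC: 10 outcomes — {001; 011; 100; 101; 110; 111; 200; 201; 210; 211}
claimed∖SC = {000}

spurious: A.r0=0 B.r0=0 C.r0=0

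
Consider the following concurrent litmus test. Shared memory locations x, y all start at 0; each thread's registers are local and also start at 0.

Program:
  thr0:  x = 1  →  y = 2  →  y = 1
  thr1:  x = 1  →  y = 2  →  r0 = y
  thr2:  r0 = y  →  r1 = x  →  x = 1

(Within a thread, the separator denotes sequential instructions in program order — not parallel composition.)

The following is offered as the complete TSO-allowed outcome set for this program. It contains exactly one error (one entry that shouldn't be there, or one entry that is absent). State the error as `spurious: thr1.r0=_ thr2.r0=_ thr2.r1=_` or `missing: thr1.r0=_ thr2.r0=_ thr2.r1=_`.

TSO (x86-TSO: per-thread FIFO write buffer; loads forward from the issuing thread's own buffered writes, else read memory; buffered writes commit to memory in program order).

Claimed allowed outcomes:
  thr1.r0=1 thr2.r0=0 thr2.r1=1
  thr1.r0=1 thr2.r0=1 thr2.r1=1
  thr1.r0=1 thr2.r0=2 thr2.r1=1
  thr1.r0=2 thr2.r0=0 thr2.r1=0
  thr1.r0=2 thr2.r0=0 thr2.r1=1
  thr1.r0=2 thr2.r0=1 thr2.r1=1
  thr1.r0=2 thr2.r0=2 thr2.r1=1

outcome vector order: (thr1.r0,thr2.r0,thr2.r1)
under TSO → <1 0 0>, <1 0 1>, <1 1 1>, <1 2 1>, <2 0 0>, <2 0 1>, <2 1 1>, <2 2 1>
TSO∖claimed = {<1 0 0>}

missing: thr1.r0=1 thr2.r0=0 thr2.r1=0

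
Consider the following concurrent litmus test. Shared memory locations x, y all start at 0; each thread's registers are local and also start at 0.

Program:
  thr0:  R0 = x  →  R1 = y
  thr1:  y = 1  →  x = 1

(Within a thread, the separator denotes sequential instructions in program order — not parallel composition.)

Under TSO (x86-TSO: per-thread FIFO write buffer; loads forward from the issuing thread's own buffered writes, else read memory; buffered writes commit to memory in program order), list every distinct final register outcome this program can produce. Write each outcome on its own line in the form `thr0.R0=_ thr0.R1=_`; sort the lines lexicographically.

outcome vector order: (thr0.R0,thr0.R1)
|TSO outcomes| = 3

thr0.R0=0 thr0.R1=0
thr0.R0=0 thr0.R1=1
thr0.R0=1 thr0.R1=1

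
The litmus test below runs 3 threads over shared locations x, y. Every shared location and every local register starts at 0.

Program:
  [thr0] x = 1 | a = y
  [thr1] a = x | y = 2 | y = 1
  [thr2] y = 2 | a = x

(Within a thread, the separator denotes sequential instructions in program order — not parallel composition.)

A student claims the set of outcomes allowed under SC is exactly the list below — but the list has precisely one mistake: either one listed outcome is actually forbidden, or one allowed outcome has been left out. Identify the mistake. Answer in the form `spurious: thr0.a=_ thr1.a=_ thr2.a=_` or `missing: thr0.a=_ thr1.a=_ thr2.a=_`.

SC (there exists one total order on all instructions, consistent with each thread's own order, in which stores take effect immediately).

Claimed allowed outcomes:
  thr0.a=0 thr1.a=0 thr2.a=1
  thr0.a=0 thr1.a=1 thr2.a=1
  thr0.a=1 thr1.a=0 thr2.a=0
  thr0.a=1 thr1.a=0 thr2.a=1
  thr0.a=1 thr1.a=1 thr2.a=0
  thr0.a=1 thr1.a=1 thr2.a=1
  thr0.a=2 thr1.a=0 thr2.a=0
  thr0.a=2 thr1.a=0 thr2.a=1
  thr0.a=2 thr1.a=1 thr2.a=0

missing: thr0.a=2 thr1.a=1 thr2.a=1

outcome vector order: (thr0.a,thr1.a,thr2.a)
under SC → (0,0,1); (0,1,1); (1,0,0); (1,0,1); (1,1,0); (1,1,1); (2,0,0); (2,0,1); (2,1,0); (2,1,1)
SC∖claimed = {(2,1,1)}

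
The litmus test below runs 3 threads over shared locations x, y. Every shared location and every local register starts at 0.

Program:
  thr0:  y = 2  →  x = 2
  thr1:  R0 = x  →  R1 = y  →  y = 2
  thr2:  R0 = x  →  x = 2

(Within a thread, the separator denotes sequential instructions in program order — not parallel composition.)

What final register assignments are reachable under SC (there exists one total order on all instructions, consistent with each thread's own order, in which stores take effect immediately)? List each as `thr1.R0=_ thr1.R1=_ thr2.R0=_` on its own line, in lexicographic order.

thr1.R0=0 thr1.R1=0 thr2.R0=0
thr1.R0=0 thr1.R1=0 thr2.R0=2
thr1.R0=0 thr1.R1=2 thr2.R0=0
thr1.R0=0 thr1.R1=2 thr2.R0=2
thr1.R0=2 thr1.R1=0 thr2.R0=0
thr1.R0=2 thr1.R1=2 thr2.R0=0
thr1.R0=2 thr1.R1=2 thr2.R0=2

outcome vector order: (thr1.R0,thr1.R1,thr2.R0)
|SC outcomes| = 7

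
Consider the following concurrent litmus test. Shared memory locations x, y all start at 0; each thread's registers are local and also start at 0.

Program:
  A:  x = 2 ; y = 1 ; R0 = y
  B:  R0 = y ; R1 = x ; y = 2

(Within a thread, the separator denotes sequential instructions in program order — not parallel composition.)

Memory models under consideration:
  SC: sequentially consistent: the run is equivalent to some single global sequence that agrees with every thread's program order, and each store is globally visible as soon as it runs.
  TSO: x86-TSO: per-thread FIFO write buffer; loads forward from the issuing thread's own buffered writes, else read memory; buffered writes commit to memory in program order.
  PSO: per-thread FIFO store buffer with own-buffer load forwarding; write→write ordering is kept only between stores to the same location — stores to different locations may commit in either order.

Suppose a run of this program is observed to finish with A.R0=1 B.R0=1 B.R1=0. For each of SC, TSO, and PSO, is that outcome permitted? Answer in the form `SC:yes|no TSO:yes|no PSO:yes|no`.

SC:no TSO:no PSO:yes

outcome vector order: (A.R0,B.R0,B.R1)
SC (6): (1,0,0) (1,0,2) (1,1,2) (2,0,0) (2,0,2) (2,1,2)
TSO (6): (1,0,0) (1,0,2) (1,1,2) (2,0,0) (2,0,2) (2,1,2)
PSO (8): (1,0,0) (1,0,2) (1,1,0) (1,1,2) (2,0,0) (2,0,2) (2,1,0) (2,1,2)
target (1,1,0) ∈ {PSO}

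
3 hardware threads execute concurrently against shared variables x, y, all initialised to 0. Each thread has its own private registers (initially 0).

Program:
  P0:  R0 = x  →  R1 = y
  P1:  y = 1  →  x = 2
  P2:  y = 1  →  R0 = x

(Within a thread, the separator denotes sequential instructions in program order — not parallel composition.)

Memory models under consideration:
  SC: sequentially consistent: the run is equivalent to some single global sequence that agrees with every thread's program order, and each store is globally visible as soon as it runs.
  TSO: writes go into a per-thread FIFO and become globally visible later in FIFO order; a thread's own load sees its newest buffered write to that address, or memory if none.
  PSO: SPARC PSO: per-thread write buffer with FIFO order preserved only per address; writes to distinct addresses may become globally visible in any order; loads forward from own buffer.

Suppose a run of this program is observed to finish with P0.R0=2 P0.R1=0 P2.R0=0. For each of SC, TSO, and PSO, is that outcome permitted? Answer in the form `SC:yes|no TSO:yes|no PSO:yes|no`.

outcome vector order: (P0.R0,P0.R1,P2.R0)
SC (6): 0/0/0; 0/0/2; 0/1/0; 0/1/2; 2/1/0; 2/1/2
TSO (6): 0/0/0; 0/0/2; 0/1/0; 0/1/2; 2/1/0; 2/1/2
PSO (8): 0/0/0; 0/0/2; 0/1/0; 0/1/2; 2/0/0; 2/0/2; 2/1/0; 2/1/2
target 2/0/0 ∈ {PSO}

SC:no TSO:no PSO:yes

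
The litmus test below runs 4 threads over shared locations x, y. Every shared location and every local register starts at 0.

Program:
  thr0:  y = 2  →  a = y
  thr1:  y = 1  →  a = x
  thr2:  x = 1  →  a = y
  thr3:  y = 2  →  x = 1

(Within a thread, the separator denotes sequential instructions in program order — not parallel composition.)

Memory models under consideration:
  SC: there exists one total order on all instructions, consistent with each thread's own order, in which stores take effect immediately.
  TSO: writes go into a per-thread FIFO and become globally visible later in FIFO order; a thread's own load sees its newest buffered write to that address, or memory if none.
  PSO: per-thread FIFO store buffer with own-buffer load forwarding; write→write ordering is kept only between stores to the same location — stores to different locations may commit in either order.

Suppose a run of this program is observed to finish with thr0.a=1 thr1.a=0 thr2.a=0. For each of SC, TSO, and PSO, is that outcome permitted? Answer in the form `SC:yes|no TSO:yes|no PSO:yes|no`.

outcome vector order: (thr0.a,thr1.a,thr2.a)
SC: 10 outcomes — {(1,0,1), (1,0,2), (1,1,0), (1,1,1), (1,1,2), (2,0,1), (2,0,2), (2,1,0), (2,1,1), (2,1,2)}
TSO: 12 outcomes — {(1,0,0), (1,0,1), (1,0,2), (1,1,0), (1,1,1), (1,1,2), (2,0,0), (2,0,1), (2,0,2), (2,1,0), (2,1,1), (2,1,2)}
PSO: 12 outcomes — {(1,0,0), (1,0,1), (1,0,2), (1,1,0), (1,1,1), (1,1,2), (2,0,0), (2,0,1), (2,0,2), (2,1,0), (2,1,1), (2,1,2)}
target (1,0,0) ∈ {TSO,PSO}

SC:no TSO:yes PSO:yes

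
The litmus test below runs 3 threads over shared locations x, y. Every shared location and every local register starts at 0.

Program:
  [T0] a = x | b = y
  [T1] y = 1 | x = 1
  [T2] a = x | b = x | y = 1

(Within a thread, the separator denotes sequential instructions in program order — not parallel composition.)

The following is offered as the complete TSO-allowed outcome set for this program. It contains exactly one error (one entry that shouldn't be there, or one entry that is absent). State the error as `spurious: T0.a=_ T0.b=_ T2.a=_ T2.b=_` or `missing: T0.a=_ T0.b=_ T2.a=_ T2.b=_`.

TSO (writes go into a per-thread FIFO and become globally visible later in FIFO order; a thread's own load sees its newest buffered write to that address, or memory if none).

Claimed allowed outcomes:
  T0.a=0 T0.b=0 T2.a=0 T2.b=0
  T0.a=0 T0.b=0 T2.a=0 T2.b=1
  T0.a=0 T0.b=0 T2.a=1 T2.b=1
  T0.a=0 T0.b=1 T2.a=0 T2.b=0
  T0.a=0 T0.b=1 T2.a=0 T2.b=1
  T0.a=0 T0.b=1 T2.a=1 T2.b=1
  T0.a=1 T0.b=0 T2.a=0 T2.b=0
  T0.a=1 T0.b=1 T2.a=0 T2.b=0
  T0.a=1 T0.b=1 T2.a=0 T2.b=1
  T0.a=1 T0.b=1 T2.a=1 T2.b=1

outcome vector order: (T0.a,T0.b,T2.a,T2.b)
[TSO] allowed = {<0 0 0 0>; <0 0 0 1>; <0 0 1 1>; <0 1 0 0>; <0 1 0 1>; <0 1 1 1>; <1 1 0 0>; <1 1 0 1>; <1 1 1 1>}
claimed∖TSO = {<1 0 0 0>}

spurious: T0.a=1 T0.b=0 T2.a=0 T2.b=0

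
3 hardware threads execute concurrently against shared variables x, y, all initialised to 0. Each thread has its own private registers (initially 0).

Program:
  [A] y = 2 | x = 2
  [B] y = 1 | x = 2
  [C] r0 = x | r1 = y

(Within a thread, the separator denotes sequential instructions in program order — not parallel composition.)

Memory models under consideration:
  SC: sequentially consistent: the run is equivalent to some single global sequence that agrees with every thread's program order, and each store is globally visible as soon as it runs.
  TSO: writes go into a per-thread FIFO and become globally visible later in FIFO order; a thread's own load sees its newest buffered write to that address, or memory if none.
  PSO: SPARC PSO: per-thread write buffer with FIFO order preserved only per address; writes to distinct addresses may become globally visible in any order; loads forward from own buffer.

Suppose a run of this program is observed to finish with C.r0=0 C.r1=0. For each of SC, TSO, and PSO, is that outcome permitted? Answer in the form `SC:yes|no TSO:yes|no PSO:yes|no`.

SC:yes TSO:yes PSO:yes

outcome vector order: (C.r0,C.r1)
under SC → 00 01 02 21 22
under TSO → 00 01 02 21 22
under PSO → 00 01 02 20 21 22
target 00 ∈ {SC,TSO,PSO}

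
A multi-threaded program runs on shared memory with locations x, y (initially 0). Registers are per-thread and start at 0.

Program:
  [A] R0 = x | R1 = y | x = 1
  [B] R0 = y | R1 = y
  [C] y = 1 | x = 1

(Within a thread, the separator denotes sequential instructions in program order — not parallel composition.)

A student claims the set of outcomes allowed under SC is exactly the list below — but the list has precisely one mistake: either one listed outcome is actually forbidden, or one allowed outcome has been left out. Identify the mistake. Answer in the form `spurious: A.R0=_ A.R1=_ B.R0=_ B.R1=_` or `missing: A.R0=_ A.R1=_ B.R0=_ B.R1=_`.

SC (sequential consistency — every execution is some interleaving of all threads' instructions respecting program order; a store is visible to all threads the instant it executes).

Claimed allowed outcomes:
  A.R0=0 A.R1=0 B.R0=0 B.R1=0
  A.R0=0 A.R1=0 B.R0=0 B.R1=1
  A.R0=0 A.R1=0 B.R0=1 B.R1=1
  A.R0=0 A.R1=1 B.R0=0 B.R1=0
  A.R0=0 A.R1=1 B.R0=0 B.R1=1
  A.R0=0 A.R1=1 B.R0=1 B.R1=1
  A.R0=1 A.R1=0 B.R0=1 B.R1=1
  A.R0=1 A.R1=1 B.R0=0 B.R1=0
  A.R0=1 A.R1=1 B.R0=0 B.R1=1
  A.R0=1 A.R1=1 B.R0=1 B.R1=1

spurious: A.R0=1 A.R1=0 B.R0=1 B.R1=1

outcome vector order: (A.R0,A.R1,B.R0,B.R1)
SC: 9 outcomes — {<0 0 0 0>; <0 0 0 1>; <0 0 1 1>; <0 1 0 0>; <0 1 0 1>; <0 1 1 1>; <1 1 0 0>; <1 1 0 1>; <1 1 1 1>}
claimed∖SC = {<1 0 1 1>}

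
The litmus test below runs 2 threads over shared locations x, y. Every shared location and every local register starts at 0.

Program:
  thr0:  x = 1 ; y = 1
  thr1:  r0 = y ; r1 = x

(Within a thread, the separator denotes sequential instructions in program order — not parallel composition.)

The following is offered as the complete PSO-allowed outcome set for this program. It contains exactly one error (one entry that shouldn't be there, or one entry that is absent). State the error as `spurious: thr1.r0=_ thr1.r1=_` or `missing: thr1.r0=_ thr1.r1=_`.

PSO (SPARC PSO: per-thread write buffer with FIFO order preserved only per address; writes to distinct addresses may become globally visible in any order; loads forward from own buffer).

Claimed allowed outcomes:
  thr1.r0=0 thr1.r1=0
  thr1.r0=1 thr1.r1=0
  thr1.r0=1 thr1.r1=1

missing: thr1.r0=0 thr1.r1=1

outcome vector order: (thr1.r0,thr1.r1)
under PSO → (0,0), (0,1), (1,0), (1,1)
PSO∖claimed = {(0,1)}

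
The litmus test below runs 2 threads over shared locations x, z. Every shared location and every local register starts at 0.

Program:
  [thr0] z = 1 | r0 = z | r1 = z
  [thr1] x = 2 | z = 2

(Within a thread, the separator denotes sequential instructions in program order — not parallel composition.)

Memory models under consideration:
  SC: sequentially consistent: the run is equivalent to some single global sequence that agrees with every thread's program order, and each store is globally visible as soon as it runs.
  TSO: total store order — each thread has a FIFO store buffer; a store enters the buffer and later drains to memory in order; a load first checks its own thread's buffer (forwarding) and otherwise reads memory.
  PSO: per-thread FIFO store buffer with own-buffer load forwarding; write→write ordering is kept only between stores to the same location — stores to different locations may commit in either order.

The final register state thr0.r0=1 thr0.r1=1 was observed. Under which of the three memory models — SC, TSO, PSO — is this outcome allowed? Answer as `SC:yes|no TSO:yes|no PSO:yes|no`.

outcome vector order: (thr0.r0,thr0.r1)
under SC → 11; 12; 22
under TSO → 11; 12; 22
under PSO → 11; 12; 22
target 11 ∈ {SC,TSO,PSO}

SC:yes TSO:yes PSO:yes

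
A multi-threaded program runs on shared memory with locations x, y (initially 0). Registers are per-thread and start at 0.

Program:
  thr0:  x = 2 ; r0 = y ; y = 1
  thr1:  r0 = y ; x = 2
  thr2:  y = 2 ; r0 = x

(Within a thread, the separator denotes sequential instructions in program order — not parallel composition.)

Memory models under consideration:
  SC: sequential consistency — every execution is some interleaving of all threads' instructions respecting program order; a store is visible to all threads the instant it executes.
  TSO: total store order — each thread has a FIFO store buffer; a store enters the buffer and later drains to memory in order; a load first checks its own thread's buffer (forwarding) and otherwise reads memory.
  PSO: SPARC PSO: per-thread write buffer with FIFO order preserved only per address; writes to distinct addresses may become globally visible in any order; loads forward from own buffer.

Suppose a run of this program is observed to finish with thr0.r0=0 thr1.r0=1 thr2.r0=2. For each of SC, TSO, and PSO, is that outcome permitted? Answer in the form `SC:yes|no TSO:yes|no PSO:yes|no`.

outcome vector order: (thr0.r0,thr1.r0,thr2.r0)
under SC → <0 0 2> <0 1 2> <0 2 2> <2 0 0> <2 0 2> <2 1 0> <2 1 2> <2 2 0> <2 2 2>
under TSO → <0 0 0> <0 0 2> <0 1 0> <0 1 2> <0 2 0> <0 2 2> <2 0 0> <2 0 2> <2 1 0> <2 1 2> <2 2 0> <2 2 2>
under PSO → <0 0 0> <0 0 2> <0 1 0> <0 1 2> <0 2 0> <0 2 2> <2 0 0> <2 0 2> <2 1 0> <2 1 2> <2 2 0> <2 2 2>
target <0 1 2> ∈ {SC,TSO,PSO}

SC:yes TSO:yes PSO:yes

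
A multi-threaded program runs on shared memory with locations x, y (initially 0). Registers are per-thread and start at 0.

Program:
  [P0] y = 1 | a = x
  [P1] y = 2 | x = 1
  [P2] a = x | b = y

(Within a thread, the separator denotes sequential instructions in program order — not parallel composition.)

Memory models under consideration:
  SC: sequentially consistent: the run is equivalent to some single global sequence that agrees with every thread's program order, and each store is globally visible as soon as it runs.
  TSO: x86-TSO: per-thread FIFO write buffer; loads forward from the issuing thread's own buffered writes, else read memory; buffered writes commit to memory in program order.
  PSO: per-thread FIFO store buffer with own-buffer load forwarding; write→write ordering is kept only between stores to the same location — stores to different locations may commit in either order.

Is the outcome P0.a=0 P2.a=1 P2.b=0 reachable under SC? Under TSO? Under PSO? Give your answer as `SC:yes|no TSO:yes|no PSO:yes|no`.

SC:no TSO:no PSO:yes

outcome vector order: (P0.a,P2.a,P2.b)
under SC → <0 0 0> <0 0 1> <0 0 2> <0 1 1> <0 1 2> <1 0 0> <1 0 1> <1 0 2> <1 1 1> <1 1 2>
under TSO → <0 0 0> <0 0 1> <0 0 2> <0 1 1> <0 1 2> <1 0 0> <1 0 1> <1 0 2> <1 1 1> <1 1 2>
under PSO → <0 0 0> <0 0 1> <0 0 2> <0 1 0> <0 1 1> <0 1 2> <1 0 0> <1 0 1> <1 0 2> <1 1 0> <1 1 1> <1 1 2>
target <0 1 0> ∈ {PSO}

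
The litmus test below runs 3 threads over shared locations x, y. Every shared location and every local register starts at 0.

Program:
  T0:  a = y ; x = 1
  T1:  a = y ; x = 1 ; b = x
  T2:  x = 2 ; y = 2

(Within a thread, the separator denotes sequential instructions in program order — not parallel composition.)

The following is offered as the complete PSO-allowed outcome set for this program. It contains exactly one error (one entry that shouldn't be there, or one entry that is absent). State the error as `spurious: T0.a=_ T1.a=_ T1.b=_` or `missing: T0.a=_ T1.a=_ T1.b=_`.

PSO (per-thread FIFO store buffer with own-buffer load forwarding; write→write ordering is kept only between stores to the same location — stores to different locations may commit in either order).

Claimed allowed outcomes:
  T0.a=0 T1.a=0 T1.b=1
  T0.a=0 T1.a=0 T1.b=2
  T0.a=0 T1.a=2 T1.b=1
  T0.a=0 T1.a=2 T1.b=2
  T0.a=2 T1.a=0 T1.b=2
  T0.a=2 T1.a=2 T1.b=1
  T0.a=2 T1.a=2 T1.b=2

missing: T0.a=2 T1.a=0 T1.b=1

outcome vector order: (T0.a,T1.a,T1.b)
[PSO] allowed = {0/0/1, 0/0/2, 0/2/1, 0/2/2, 2/0/1, 2/0/2, 2/2/1, 2/2/2}
PSO∖claimed = {2/0/1}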